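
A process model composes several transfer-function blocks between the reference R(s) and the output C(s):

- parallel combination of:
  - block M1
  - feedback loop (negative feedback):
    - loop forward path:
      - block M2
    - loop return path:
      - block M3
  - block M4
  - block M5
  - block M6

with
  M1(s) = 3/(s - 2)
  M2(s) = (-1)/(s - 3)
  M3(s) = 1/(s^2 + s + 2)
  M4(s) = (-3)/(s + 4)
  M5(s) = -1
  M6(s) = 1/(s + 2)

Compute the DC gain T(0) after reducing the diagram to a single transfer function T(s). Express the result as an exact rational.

The answer is -69/28.

Reasoning:
Step 1. feedback reduction of M2, M3; result (-s^2 - s - 2)/(s^3 - 2*s^2 - s - 7)
Step 2. reduce the parallel group M1, [M2/(1+M2*M3)], M4, M5, M6; result (-s^6 - 2*s^5 + 26*s^4 + 4*s^3 - 79*s^2 - 188*s - 276)/(s^6 + 2*s^5 - 13*s^4 - 19*s^3 + 8*s^2 + 44*s + 112)
That last expression is T(s); at s = 0 only the constant terms survive, so T(0) = -276/112 = -69/28.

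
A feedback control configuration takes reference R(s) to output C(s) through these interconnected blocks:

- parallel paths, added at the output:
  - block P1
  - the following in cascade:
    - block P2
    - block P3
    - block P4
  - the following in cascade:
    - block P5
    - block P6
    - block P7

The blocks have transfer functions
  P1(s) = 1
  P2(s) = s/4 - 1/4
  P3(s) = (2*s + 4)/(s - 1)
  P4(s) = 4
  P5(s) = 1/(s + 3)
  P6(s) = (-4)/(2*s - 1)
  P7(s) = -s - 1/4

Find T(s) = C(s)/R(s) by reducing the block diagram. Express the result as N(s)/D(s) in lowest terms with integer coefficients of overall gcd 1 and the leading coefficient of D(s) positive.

The answer is (4*s^3 + 20*s^2 + 23*s - 14)/(2*s^2 + 5*s - 3).

Reasoning:
Step 1: combine P2, P3, P4 in series; result 2*s + 4
Step 2: combine P5, P6, P7 in series; result (4*s + 1)/(2*s^2 + 5*s - 3)
Step 3: reduce the parallel group P1, (P2*P3*P4), (P5*P6*P7), which is the overall transfer function T(s) = C(s)/R(s) in lowest terms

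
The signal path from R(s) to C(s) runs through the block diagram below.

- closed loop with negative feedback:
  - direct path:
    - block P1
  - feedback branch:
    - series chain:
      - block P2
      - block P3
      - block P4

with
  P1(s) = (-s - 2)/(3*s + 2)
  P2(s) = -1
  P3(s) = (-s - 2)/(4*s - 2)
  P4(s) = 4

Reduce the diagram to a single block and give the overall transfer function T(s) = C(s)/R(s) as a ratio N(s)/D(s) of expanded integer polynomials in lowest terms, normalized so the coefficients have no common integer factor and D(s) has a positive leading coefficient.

1. series reduction of P2, P3, P4 -> (2*s + 4)/(2*s - 1)
2. collapse the loop (P1 forward, (P2*P3*P4) return) - this is the overall T(s), already in the required normalized form

Answer: (-2*s^2 - 3*s + 2)/(4*s^2 - 7*s - 10)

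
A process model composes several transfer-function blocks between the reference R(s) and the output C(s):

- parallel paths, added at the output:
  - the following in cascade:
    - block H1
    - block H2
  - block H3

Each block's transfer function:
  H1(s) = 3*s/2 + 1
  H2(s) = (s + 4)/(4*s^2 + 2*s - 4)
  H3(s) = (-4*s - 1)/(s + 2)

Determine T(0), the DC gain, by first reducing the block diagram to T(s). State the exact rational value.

Answer: -3/2

Working:
(1) multiply H1, H2 (series): (3*s^2 + 14*s + 8)/(8*s^2 + 4*s - 8)
(2) sum the parallel branches (H1*H2), H3: (-29*s^3 - 4*s^2 + 64*s + 24)/(8*s^3 + 20*s^2 - 16)
Evaluating the step-2 result (the overall T(s)) at s = 0 gives T(0) = 24/(-16) = -3/2.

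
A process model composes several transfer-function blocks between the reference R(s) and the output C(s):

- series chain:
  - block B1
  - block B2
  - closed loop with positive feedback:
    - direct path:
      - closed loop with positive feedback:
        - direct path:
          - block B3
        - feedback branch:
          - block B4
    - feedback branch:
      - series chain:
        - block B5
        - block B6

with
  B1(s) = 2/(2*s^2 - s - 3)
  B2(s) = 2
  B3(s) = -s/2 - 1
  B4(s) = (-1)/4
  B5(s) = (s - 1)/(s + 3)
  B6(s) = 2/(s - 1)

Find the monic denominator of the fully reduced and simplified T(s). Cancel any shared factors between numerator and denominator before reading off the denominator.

The answer is s^4 - 23*s^3/2 - 30*s^2 + 67*s/2 + 51.

Reasoning:
(1) feedback reduction of B3, B4, giving (4*s + 8)/(s - 6)
(2) combine B5, B6 in series, giving 2/(s + 3)
(3) close the feedback loop around [B3/(1-B3*B4)], (B5*B6), giving (4*s^2 + 20*s + 24)/(s^2 - 11*s - 34)
(4) combine B1, B2, [[B3/(1-B3*B4)]/(1-[B3/(1-B3*B4)]*(B5*B6))] in series, giving (16*s^2 + 80*s + 96)/(2*s^4 - 23*s^3 - 60*s^2 + 67*s + 102)
Step 4 gives the fully reduced T(s), with no common factor left to cancel. The denominator's leading coefficient is 2, so divide each of its coefficients by 2 to get the monic form.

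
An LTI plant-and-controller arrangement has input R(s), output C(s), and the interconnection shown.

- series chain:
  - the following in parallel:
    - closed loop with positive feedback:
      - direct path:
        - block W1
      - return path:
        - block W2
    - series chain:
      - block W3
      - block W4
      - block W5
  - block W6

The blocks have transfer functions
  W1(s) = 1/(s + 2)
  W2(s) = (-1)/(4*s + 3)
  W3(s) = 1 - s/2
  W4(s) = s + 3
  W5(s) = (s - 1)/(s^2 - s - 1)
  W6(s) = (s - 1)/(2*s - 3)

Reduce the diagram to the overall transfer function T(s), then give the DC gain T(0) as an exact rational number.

[1] close the feedback loop around W1, W2; result (4*s + 3)/(4*s^2 + 11*s + 7)
[2] multiply W3, W4, W5 (series); result (-s^3 + 7*s - 6)/(2*s^2 - 2*s - 2)
[3] combine [W1/(1-W1*W2)], (W3*W4*W5) in parallel; result (-4*s^5 - 11*s^4 + 29*s^3 + 51*s^2 - 31*s - 48)/(8*s^4 + 14*s^3 - 16*s^2 - 36*s - 14)
[4] combine ([W1/(1-W1*W2)]+(W3*W4*W5)), W6 in series; result (-4*s^6 - 7*s^5 + 40*s^4 + 22*s^3 - 82*s^2 - 17*s + 48)/(16*s^5 + 4*s^4 - 74*s^3 - 24*s^2 + 80*s + 42)
DC gain: substitute s = 0 into T(s) from step 4: T(0) = 48/42 = 8/7.

Hence the answer: 8/7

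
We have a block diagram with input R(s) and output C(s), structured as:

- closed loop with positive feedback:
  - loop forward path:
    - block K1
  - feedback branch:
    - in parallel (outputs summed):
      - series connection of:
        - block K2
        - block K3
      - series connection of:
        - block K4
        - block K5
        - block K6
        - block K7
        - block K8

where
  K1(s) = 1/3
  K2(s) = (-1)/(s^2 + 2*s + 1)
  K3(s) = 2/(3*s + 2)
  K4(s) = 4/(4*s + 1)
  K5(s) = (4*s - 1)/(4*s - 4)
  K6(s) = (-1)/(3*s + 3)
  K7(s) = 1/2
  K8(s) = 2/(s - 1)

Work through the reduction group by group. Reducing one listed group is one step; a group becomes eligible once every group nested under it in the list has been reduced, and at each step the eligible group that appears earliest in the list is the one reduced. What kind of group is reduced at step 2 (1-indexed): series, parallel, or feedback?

Answer: series

Working:
Step 1 - series reduction of K2, K3
Step 2 - series reduction of K4, K5, K6, K7, K8
Step 3 - combine (K2*K3), (K4*K5*K6*K7*K8) in parallel
Step 4 - reduce the feedback loop with forward K1 and return ((K2*K3)+(K4*K5*K6*K7*K8))
Step 2 collapses a series group.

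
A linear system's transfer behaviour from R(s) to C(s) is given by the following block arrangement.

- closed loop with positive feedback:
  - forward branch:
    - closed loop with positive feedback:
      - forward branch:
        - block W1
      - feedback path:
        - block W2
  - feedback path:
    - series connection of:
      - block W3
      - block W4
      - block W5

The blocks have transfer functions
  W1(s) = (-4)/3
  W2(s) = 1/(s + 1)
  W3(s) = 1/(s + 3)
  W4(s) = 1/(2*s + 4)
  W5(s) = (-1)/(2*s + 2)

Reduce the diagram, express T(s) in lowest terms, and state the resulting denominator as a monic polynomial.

Answer: s^3 + 22*s^2/3 + 53*s/3 + 41/3

Working:
(1) feedback reduction of W1, W2 -> (-4*s - 4)/(3*s + 7)
(2) combine W3, W4, W5 in series -> (-1)/(4*s^3 + 24*s^2 + 44*s + 24)
(3) collapse the loop ([W1/(1-W1*W2)] forward, (W3*W4*W5) return) -> (-4*s^3 - 24*s^2 - 44*s - 24)/(3*s^3 + 22*s^2 + 53*s + 41)
T(s) is the step-3 result (common factors already cancelled). Leading coefficient of the denominator: 3. Divide through by 3 for the monic polynomial.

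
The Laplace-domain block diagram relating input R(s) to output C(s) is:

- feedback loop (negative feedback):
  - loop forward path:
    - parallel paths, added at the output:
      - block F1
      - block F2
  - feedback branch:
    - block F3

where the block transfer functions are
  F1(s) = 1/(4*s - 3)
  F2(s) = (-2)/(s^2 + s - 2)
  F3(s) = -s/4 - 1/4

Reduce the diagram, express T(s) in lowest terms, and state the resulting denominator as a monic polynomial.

1. combine F1, F2 in parallel = (s^2 - 7*s + 4)/(4*s^3 + s^2 - 11*s + 6)
2. feedback reduction of (F1+F2), F3 = (4*s^2 - 28*s + 16)/(15*s^3 + 10*s^2 - 41*s + 20)
The result of step 2 is T(s) in lowest terms. Its denominator has leading coefficient 15; dividing the denominator through by 15 makes it monic.

Hence the answer: s^3 + 2*s^2/3 - 41*s/15 + 4/3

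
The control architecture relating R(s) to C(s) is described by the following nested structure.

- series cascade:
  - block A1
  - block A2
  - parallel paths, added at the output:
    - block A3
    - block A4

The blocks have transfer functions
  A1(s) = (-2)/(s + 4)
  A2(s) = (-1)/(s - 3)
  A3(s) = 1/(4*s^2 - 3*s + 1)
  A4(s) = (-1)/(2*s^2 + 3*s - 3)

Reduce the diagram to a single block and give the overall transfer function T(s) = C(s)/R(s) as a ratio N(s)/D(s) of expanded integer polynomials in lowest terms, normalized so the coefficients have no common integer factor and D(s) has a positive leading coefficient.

Reducing step by step:

1. parallel reduction of A3, A4, giving (-2*s^2 + 6*s - 4)/(8*s^4 + 6*s^3 - 19*s^2 + 12*s - 3)
2. multiply A1, A2, (A3+A4) (series), giving the overall T(s)

Answer: (-4*s^2 + 12*s - 8)/(8*s^6 + 14*s^5 - 109*s^4 - 79*s^3 + 237*s^2 - 147*s + 36)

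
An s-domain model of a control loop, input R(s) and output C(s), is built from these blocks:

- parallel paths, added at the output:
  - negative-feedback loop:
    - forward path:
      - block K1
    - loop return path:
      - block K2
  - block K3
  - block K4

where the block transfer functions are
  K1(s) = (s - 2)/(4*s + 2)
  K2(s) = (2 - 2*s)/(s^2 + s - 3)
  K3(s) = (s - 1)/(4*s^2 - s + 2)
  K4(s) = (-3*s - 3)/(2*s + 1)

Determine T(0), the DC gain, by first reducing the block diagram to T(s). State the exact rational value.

Step 1 - collapse the loop (K1 forward, K2 return) = (s^3 - s^2 - 5*s + 6)/(4*s^3 + 4*s^2 - 4*s - 10)
Step 2 - sum the parallel branches [K1/(1+K1*K2)], K3, K4 = (-40*s^6 - 82*s^5 - 35*s^4 + 141*s^3 + 53*s^2 + 76*s + 82)/(32*s^6 + 40*s^5 - 12*s^4 - 68*s^3 - 24*s^2 - 38*s - 20)
DC gain: substitute s = 0 into T(s) from step 2: T(0) = 82/(-20) = -41/10.

Therefore the answer is -41/10.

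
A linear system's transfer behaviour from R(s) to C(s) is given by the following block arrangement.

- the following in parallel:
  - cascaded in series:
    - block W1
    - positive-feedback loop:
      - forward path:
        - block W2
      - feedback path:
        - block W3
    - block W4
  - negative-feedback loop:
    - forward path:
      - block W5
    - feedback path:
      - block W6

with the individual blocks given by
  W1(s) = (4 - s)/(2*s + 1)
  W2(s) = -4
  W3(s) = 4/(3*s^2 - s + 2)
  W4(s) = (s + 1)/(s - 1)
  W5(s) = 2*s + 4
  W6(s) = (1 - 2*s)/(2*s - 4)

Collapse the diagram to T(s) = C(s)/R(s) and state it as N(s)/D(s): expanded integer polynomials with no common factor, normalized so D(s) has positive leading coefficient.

Step 1 - feedback reduction of W2, W3: (-12*s^2 + 4*s - 8)/(3*s^2 - s + 18)
Step 2 - series reduction of W1, [W2/(1-W2*W3)], W4: (12*s^4 - 40*s^3 - 28*s^2 - 8*s - 32)/(6*s^4 - 5*s^3 + 34*s^2 - 17*s - 18)
Step 3 - apply the feedback formula to W5, W6: (4 - s^2)/(s^2 + s)
Step 4 - parallel reduction of (W1*[W2/(1-W2*W3)]*W4), [W5/(1+W5*W6)]; the result is T(s) itself (integer coefficients, no common factor, positive leading denominator coefficient)

Final answer: (6*s^6 - 23*s^5 - 78*s^4 - 39*s^3 + 114*s^2 - 100*s - 72)/(6*s^6 + s^5 + 29*s^4 + 17*s^3 - 35*s^2 - 18*s)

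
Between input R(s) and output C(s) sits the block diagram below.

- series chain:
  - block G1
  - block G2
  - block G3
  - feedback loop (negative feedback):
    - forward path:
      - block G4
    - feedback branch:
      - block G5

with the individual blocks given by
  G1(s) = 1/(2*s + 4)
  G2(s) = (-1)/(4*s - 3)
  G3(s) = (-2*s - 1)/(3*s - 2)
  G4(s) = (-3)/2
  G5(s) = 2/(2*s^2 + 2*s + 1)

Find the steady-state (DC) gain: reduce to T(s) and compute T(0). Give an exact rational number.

Reducing step by step:

[1] feedback reduction of G4, G5, giving (-6*s^2 - 6*s - 3)/(4*s^2 + 4*s - 4)
[2] cascade G1, G2, G3, [G4/(1+G4*G5)], giving (-12*s^3 - 18*s^2 - 12*s - 3)/(96*s^5 + 152*s^4 - 264*s^3 - 184*s^2 + 320*s - 96)
DC gain: substitute s = 0 into T(s) from step 2: T(0) = -3/(-96) = 1/32.

Answer: 1/32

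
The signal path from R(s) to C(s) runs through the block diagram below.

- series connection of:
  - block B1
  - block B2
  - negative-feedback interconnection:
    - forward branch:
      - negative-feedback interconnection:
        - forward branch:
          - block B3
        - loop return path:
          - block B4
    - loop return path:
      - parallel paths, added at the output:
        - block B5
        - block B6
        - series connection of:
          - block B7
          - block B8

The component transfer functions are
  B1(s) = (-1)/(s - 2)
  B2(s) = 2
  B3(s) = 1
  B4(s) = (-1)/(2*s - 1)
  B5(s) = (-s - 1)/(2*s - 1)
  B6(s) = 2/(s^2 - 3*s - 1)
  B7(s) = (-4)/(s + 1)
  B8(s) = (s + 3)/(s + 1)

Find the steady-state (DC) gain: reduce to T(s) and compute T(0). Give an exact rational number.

Answer: -1/11

Working:
Step 1. reduce the feedback loop with forward B3 and return B4; result (2*s - 1)/(2*s - 2)
Step 2. multiply B7, B8 (series); result (-4*s - 12)/(s^2 + 2*s + 1)
Step 3. parallel reduction of B5, B6, (B7*B8); result (-s^5 - 8*s^4 + 15*s^3 + 97*s^2 - 10*s - 13)/(2*s^5 - 3*s^4 - 11*s^3 - 4*s^2 + 3*s + 1)
Step 4. reduce the feedback loop with forward [B3/(1+B3*B4)] and return (B5+B6+(B7*B8)); result (2*s^5 - 3*s^4 - 11*s^3 - 4*s^2 + 3*s + 1)/(s^5 - 12*s^4 + 5*s^3 + 99*s^2 - 2*s - 11)
Step 5. multiply B1, B2, [[B3/(1+B3*B4)]/(1+[B3/(1+B3*B4)]*(B5+B6+(B7*B8)))] (series); result (-4*s^5 + 6*s^4 + 22*s^3 + 8*s^2 - 6*s - 2)/(s^6 - 14*s^5 + 29*s^4 + 89*s^3 - 200*s^2 - 7*s + 22)
DC gain: substitute s = 0 into T(s) from step 5: T(0) = -2/22 = -1/11.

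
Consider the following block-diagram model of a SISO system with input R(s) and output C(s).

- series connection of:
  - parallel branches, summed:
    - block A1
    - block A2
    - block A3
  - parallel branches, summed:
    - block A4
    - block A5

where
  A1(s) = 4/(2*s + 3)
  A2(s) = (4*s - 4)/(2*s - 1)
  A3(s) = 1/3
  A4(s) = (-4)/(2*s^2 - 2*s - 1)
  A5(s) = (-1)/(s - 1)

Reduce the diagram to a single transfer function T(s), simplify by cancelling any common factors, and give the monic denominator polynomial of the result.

1. add A1, A2, A3 (parallel) gives (28*s^2 + 40*s - 51)/(12*s^2 + 12*s - 9)
2. sum the parallel branches A4, A5 gives (-2*s^2 - 2*s + 5)/(2*s^3 - 4*s^2 + s + 1)
3. cascade (A1+A2+A3), (A4+A5) gives (-56*s^4 - 136*s^3 + 162*s^2 + 302*s - 255)/(24*s^5 - 24*s^4 - 54*s^3 + 60*s^2 + 3*s - 9)
T(s) is the step-3 result (common factors already cancelled). Leading coefficient of the denominator: 24. Divide through by 24 for the monic polynomial.

Therefore the answer is s^5 - s^4 - 9*s^3/4 + 5*s^2/2 + s/8 - 3/8.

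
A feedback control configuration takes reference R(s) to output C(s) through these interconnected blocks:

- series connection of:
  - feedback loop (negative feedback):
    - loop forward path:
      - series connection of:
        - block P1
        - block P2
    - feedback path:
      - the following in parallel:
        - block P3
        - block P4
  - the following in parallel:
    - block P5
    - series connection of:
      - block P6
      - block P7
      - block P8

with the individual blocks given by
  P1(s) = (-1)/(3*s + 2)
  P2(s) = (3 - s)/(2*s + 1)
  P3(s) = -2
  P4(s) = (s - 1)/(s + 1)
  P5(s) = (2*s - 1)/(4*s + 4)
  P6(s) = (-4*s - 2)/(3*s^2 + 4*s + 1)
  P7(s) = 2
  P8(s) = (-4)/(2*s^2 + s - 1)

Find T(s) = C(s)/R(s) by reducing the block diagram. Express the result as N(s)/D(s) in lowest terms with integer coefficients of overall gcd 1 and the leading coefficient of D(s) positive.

Step 1 - combine P1, P2 in series gives (s - 3)/(6*s^2 + 7*s + 2)
Step 2 - add P3, P4 (parallel) gives (-s - 3)/(s + 1)
Step 3 - collapse the loop ((P1*P2) forward, (P3+P4) return) gives (s^2 - 2*s - 3)/(6*s^3 + 12*s^2 + 9*s + 11)
Step 4 - series reduction of P6, P7, P8 gives (32*s + 16)/(6*s^4 + 11*s^3 + 3*s^2 - 3*s - 1)
Step 5 - sum the parallel branches P5, (P6*P7*P8) gives (12*s^4 + 4*s^3 - 9*s^2 + 128*s + 65)/(24*s^4 + 44*s^3 + 12*s^2 - 12*s - 4)
Step 6 - series reduction of [(P1*P2)/(1+(P1*P2)*(P3+P4))], (P5+(P6*P7*P8)): this yields T(s), and no further normalization is needed

Final answer: (12*s^5 - 32*s^4 - 21*s^3 + 155*s^2 - 319*s - 195)/(144*s^6 + 408*s^5 + 408*s^4 + 324*s^3 + 100*s^2 - 124*s - 44)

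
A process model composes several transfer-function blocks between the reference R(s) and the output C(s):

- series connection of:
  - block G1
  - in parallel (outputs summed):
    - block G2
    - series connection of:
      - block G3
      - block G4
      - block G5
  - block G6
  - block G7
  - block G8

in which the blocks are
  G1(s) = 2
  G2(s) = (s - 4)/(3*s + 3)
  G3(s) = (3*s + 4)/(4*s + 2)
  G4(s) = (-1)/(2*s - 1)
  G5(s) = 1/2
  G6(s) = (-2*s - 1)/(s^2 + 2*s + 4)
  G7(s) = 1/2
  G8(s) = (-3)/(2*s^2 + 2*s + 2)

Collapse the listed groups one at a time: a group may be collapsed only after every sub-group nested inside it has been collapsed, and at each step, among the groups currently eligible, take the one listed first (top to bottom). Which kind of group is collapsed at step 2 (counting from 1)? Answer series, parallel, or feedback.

[1] cascade G3, G4, G5
[2] combine G2, (G3*G4*G5) in parallel
[3] series reduction of G1, (G2+(G3*G4*G5)), G6, G7, G8
The group at step 2 is a parallel group.

Answer: parallel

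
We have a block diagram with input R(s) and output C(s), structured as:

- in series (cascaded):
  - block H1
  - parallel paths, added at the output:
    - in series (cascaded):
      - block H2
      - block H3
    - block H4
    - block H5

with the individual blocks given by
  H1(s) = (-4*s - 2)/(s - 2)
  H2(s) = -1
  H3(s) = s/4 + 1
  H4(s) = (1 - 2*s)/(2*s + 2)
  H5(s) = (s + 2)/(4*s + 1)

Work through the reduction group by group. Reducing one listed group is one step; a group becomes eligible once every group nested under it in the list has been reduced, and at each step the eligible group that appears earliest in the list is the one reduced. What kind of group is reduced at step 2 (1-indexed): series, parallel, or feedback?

Step 1: multiply H2, H3 (series)
Step 2: sum the parallel branches (H2*H3), H4, H5
Step 3: combine H1, ((H2*H3)+H4+H5) in series
Step 2: parallel.

Hence the answer: parallel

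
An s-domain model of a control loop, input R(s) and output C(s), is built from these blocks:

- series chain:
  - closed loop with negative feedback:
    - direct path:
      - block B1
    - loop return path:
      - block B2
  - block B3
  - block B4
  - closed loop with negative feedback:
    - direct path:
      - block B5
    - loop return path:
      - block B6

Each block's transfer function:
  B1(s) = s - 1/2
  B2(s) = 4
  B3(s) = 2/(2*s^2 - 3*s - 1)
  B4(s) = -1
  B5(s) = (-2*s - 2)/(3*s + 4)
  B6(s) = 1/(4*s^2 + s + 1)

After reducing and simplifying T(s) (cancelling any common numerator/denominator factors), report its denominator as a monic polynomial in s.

Answer: s^6 - s^5/6 - 119*s^4/48 - 61*s^3/96 - 7*s^2/48 + s/32 + 1/48

Working:
[1] apply the feedback formula to B1, B2: (2*s - 1)/(8*s - 2)
[2] close the feedback loop around B5, B6: (-8*s^3 - 10*s^2 - 4*s - 2)/(12*s^3 + 19*s^2 + 5*s + 2)
[3] combine [B1/(1+B1*B2)], B3, B4, [B5/(1+B5*B6)] in series: (16*s^4 + 12*s^3 - 2*s^2 - 2)/(96*s^6 - 16*s^5 - 238*s^4 - 61*s^3 - 14*s^2 + 3*s + 2)
T(s) is the step-3 result (common factors already cancelled). Leading coefficient of the denominator: 96. Divide through by 96 for the monic polynomial.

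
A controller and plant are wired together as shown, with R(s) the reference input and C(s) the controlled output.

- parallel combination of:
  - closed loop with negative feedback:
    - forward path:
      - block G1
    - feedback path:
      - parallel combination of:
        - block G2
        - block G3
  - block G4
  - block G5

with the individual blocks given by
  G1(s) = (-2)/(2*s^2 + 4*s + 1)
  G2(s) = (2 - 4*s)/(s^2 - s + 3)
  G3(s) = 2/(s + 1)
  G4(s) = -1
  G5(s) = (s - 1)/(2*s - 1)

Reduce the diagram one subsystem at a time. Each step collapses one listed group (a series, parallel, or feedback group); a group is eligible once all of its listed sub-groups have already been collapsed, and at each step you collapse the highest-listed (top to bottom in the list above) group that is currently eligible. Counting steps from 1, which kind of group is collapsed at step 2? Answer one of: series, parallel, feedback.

The answer is feedback.

Reasoning:
Step 1: reduce the parallel group G2, G3
Step 2: feedback reduction of G1, (G2+G3)
Step 3: sum the parallel branches [G1/(1+G1*(G2+G3))], G4, G5
The group at step 2 is a feedback group.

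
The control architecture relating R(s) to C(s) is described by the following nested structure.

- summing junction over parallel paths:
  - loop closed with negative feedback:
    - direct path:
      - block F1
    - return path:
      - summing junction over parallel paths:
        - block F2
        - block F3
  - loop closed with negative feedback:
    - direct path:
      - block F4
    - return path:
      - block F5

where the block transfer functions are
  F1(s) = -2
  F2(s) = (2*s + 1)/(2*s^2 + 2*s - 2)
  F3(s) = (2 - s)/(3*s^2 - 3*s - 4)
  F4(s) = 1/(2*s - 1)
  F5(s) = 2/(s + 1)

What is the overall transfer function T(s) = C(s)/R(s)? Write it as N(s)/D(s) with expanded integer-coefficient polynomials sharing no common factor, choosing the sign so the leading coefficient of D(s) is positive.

The answer is (-12*s^6 - 3*s^5 + 33*s^4 + 11*s^3 + s^2 + 10*s + 4)/(6*s^6 - 5*s^5 - 19*s^4 - 5*s^3 + 19*s^2 + 16*s + 12).

Reasoning:
[1] combine F2, F3 in parallel = (4*s^3 - s^2 - 5*s - 8)/(6*s^4 - 20*s^2 - 2*s + 8)
[2] collapse the loop (F1 forward, (F2+F3) return) = (-6*s^4 + 20*s^2 + 2*s - 8)/(3*s^4 - 4*s^3 - 9*s^2 + 4*s + 12)
[3] feedback reduction of F4, F5 = (s + 1)/(2*s^2 + s + 1)
[4] add [F1/(1+F1*(F2+F3))], [F4/(1+F4*F5)] (parallel), which is the overall transfer function T(s) = C(s)/R(s) in lowest terms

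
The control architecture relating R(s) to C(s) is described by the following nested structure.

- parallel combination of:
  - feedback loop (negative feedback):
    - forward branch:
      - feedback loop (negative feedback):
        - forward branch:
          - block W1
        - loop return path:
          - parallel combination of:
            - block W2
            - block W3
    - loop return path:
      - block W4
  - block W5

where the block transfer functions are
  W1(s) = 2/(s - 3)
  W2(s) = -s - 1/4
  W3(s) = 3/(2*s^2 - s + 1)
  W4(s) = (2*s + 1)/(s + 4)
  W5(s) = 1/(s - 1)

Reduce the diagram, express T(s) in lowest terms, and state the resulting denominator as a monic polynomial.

Reducing step by step:

(1) add W2, W3 (parallel) gives (-8*s^3 + 2*s^2 - 3*s + 11)/(8*s^2 - 4*s + 4)
(2) collapse the loop (W1 forward, (W2+W3) return) gives (-8*s^2 + 4*s - 4)/(4*s^3 + 12*s^2 - 5*s - 5)
(3) feedback reduction of [W1/(1+W1*(W2+W3))], W4 gives (-8*s^3 - 28*s^2 + 12*s - 16)/(4*s^4 + 12*s^3 + 43*s^2 - 29*s - 24)
(4) combine [[W1/(1+W1*(W2+W3))]/(1+[W1/(1+W1*(W2+W3))]*W4)], W5 in parallel gives (-4*s^4 - 8*s^3 + 83*s^2 - 57*s - 8)/(4*s^5 + 8*s^4 + 31*s^3 - 72*s^2 + 5*s + 24)
No further cancellation is possible in the step-4 result, so that is T(s). Its denominator becomes monic after dividing by the leading coefficient 4.

Answer: s^5 + 2*s^4 + 31*s^3/4 - 18*s^2 + 5*s/4 + 6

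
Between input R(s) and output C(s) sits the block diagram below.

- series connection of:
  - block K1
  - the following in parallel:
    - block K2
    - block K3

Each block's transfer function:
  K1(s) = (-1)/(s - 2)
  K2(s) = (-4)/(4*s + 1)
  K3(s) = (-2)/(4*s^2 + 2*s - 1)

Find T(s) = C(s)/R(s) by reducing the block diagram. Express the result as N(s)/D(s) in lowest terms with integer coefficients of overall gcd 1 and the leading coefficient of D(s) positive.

Reducing step by step:

Step 1. add K2, K3 (parallel), giving (-16*s^2 - 16*s + 2)/(16*s^3 + 12*s^2 - 2*s - 1)
Step 2. multiply K1, (K2+K3) (series), giving the overall T(s)

Answer: (16*s^2 + 16*s - 2)/(16*s^4 - 20*s^3 - 26*s^2 + 3*s + 2)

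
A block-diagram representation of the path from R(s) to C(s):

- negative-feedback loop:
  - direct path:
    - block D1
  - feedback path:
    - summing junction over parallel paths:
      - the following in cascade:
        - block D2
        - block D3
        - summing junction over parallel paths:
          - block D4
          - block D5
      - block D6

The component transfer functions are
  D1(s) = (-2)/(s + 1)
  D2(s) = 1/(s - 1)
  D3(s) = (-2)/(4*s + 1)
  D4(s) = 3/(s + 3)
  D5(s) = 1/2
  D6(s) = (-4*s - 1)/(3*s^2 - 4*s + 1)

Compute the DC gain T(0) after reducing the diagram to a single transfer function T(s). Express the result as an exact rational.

Step 1: combine D4, D5 in parallel -> (s + 9)/(2*s + 6)
Step 2: reduce the series chain D2, D3, (D4+D5) -> (-s - 9)/(4*s^3 + 9*s^2 - 10*s - 3)
Step 3: sum the parallel branches (D2*D3*(D4+D5)), D6 -> (-16*s^3 - 59*s^2 - 51*s + 6)/(12*s^4 + 23*s^3 - 39*s^2 + s + 3)
Step 4: close the feedback loop around D1, ((D2*D3*(D4+D5))+D6) -> (-24*s^4 - 46*s^3 + 78*s^2 - 2*s - 6)/(12*s^5 + 35*s^4 + 16*s^3 + 80*s^2 + 106*s - 9)
That last expression is T(s); at s = 0 only the constant terms survive, so T(0) = -6/(-9) = 2/3.

Answer: 2/3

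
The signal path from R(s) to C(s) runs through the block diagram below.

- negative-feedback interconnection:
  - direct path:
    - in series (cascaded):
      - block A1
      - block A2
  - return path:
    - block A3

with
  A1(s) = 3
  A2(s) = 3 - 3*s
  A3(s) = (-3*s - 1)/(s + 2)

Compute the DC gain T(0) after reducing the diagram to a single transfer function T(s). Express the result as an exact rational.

Step 1. series reduction of A1, A2: 9 - 9*s
Step 2. collapse the loop ((A1*A2) forward, A3 return): (-9*s^2 - 9*s + 18)/(27*s^2 - 17*s - 7)
Evaluating the step-2 result (the overall T(s)) at s = 0 gives T(0) = 18/(-7) = -18/7.

Final answer: -18/7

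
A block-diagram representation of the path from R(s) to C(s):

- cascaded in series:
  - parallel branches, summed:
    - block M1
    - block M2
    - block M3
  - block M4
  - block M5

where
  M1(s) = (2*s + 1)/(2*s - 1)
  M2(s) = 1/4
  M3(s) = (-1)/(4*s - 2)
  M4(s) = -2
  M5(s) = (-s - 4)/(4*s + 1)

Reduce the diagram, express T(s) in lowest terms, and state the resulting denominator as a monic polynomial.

Step 1 - parallel reduction of M1, M2, M3; result (10*s + 1)/(8*s - 4)
Step 2 - series reduction of (M1+M2+M3), M4, M5; result (10*s^2 + 41*s + 4)/(16*s^2 - 4*s - 2)
The result of step 2 is T(s) in lowest terms. Its denominator has leading coefficient 16; dividing the denominator through by 16 makes it monic.

Therefore the answer is s^2 - s/4 - 1/8.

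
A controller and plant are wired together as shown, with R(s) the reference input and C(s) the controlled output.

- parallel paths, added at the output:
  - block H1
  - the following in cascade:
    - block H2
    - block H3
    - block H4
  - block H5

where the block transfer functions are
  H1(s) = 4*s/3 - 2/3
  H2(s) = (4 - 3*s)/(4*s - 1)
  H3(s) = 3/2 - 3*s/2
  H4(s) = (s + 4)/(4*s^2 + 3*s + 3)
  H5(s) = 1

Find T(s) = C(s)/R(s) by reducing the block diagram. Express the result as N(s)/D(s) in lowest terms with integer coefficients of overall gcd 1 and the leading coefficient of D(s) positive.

1. series reduction of H2, H3, H4 = (9*s^3 + 15*s^2 - 72*s + 48)/(32*s^3 + 16*s^2 + 18*s - 6)
2. combine H1, (H2*H3*H4), H5 in parallel; the result is T(s) itself (integer coefficients, no common factor, positive leading denominator coefficient)

Therefore the answer is (128*s^4 + 123*s^3 + 133*s^2 - 222*s + 138)/(96*s^3 + 48*s^2 + 54*s - 18).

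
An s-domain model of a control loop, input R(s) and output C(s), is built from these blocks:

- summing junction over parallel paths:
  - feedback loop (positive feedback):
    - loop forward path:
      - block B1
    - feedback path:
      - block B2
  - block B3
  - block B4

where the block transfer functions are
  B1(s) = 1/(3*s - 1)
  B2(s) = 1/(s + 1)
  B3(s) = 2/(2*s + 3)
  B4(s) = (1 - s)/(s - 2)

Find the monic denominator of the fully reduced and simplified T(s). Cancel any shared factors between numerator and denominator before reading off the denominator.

[1] apply the feedback formula to B1, B2 gives (s + 1)/(3*s^2 + 2*s - 2)
[2] combine [B1/(1-B1*B2)], B3, B4 in parallel gives (-6*s^4 + s^3 + 4*s^2 - 11*s - 4)/(6*s^4 + s^3 - 24*s^2 - 10*s + 12)
Step 2 gives the fully reduced T(s), with no common factor left to cancel. The denominator's leading coefficient is 6, so divide each of its coefficients by 6 to get the monic form.

Hence the answer: s^4 + s^3/6 - 4*s^2 - 5*s/3 + 2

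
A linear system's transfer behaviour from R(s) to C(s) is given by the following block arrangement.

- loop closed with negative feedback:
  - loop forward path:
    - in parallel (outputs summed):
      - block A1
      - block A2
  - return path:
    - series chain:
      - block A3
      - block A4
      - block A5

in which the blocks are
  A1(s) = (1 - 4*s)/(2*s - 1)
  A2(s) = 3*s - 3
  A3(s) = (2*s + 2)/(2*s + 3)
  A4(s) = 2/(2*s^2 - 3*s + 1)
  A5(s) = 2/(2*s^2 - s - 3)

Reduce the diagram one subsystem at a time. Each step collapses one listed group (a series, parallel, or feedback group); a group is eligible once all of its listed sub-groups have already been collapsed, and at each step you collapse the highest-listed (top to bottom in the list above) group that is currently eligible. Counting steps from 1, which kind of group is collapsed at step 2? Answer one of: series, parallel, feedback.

(1) combine A1, A2 in parallel
(2) multiply A3, A4, A5 (series)
(3) feedback reduction of (A1+A2), (A3*A4*A5)
At step 2 the group reduced is series.

Hence the answer: series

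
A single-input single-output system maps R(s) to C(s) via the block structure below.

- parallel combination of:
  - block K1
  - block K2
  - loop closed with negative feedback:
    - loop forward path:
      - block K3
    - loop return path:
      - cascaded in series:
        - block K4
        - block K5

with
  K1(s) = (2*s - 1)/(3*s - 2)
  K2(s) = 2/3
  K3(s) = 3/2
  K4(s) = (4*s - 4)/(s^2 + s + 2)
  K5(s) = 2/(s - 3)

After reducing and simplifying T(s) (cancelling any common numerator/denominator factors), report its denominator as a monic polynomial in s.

Reducing step by step:

1. reduce the series chain K4, K5, giving (8*s - 8)/(s^3 - 2*s^2 - s - 6)
2. close the feedback loop around K3, (K4*K5), giving (3*s^3 - 6*s^2 - 3*s - 18)/(2*s^3 - 4*s^2 + 22*s - 36)
3. reduce the parallel group K1, K2, [K3/(1+K3*(K4*K5))], giving (51*s^4 - 134*s^3 + 301*s^2 - 730*s + 360)/(18*s^4 - 48*s^3 + 222*s^2 - 456*s + 216)
No further cancellation is possible in the step-3 result, so that is T(s). Its denominator becomes monic after dividing by the leading coefficient 18.

Answer: s^4 - 8*s^3/3 + 37*s^2/3 - 76*s/3 + 12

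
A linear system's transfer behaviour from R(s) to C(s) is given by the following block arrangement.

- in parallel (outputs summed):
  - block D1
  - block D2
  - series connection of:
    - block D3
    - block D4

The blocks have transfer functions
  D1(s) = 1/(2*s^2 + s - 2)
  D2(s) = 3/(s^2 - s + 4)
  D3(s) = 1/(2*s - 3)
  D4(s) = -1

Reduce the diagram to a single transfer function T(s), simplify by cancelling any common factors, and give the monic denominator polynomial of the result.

1. cascade D3, D4 = (-1)/(2*s - 3)
2. reduce the parallel group D1, D2, (D3*D4) = (-2*s^4 + 15*s^3 - 22*s^2 - 16*s + 14)/(4*s^5 - 8*s^4 + 13*s^3 - 3*s^2 - 34*s + 24)
The result of step 2 is T(s) in lowest terms. Its denominator has leading coefficient 4; dividing the denominator through by 4 makes it monic.

Final answer: s^5 - 2*s^4 + 13*s^3/4 - 3*s^2/4 - 17*s/2 + 6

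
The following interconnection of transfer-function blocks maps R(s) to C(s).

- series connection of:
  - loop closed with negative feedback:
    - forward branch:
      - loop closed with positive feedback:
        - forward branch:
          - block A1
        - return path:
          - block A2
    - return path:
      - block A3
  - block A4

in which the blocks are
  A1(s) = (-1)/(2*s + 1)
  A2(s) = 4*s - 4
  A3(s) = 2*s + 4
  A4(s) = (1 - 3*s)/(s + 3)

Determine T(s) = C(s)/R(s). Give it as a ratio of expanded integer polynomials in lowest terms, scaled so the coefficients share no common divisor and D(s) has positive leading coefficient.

Reducing step by step:

1. collapse the loop (A1 forward, A2 return) -> (-1)/(6*s - 3)
2. close the feedback loop around [A1/(1-A1*A2)], A3 -> (-1)/(4*s - 7)
3. series reduction of [[A1/(1-A1*A2)]/(1+[A1/(1-A1*A2)]*A3)], A4, which is the overall transfer function T(s) = C(s)/R(s) in lowest terms

Answer: (3*s - 1)/(4*s^2 + 5*s - 21)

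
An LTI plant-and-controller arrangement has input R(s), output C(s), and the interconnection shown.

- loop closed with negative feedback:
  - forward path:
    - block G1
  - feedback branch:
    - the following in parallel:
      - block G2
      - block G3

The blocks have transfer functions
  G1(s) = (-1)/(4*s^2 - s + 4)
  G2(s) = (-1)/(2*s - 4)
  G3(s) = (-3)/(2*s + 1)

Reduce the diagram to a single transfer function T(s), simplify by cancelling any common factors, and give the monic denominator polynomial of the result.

The answer is s^4 - 7*s^3/4 + 3*s^2/8 - 3*s/4 - 27/16.

Reasoning:
1. sum the parallel branches G2, G3 gives (11 - 8*s)/(4*s^2 - 6*s - 4)
2. feedback reduction of G1, (G2+G3) gives (-4*s^2 + 6*s + 4)/(16*s^4 - 28*s^3 + 6*s^2 - 12*s - 27)
Step 2 gives the fully reduced T(s), with no common factor left to cancel. The denominator's leading coefficient is 16, so divide each of its coefficients by 16 to get the monic form.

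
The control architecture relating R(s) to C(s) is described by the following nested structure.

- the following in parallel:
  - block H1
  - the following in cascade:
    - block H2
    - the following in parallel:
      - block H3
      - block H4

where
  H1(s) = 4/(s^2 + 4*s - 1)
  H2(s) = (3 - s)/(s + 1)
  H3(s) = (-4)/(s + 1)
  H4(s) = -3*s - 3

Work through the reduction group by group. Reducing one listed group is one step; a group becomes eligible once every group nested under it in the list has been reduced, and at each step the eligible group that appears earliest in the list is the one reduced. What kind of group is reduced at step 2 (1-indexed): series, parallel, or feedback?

Step 1. combine H3, H4 in parallel
Step 2. series reduction of H2, (H3+H4)
Step 3. parallel reduction of H1, (H2*(H3+H4))
The group at step 2 is a series group.

Final answer: series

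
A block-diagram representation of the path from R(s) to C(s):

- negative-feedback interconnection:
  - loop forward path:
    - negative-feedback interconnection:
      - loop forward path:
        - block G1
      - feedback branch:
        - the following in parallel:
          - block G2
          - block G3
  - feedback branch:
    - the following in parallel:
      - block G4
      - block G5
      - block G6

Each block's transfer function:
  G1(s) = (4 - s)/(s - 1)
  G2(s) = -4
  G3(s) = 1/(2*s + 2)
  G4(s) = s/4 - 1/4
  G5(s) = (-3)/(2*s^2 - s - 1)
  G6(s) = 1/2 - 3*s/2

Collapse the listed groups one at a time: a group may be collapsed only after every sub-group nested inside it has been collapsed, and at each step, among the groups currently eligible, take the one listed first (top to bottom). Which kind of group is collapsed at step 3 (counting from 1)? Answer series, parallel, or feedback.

Reducing step by step:

Step 1: combine G2, G3 in parallel
Step 2: close the feedback loop around G1, (G2+G3)
Step 3: parallel reduction of G4, G5, G6
Step 4: apply the feedback formula to [G1/(1+G1*(G2+G3))], (G4+G5+G6)
So the answer for step 3 is parallel.

Answer: parallel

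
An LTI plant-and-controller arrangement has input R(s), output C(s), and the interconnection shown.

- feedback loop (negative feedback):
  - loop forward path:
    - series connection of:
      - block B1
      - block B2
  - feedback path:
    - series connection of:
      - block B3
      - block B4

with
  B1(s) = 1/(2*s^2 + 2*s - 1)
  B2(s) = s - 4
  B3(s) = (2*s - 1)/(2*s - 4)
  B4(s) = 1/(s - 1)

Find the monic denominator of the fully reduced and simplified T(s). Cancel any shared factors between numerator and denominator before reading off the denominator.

Reducing step by step:

1. multiply B1, B2 (series); result (s - 4)/(2*s^2 + 2*s - 1)
2. cascade B3, B4; result (2*s - 1)/(2*s^2 - 6*s + 4)
3. reduce the feedback loop with forward (B1*B2) and return (B3*B4); result (2*s^3 - 14*s^2 + 28*s - 16)/(4*s^4 - 8*s^3 - 4*s^2 + 5*s)
No further cancellation is possible in the step-3 result, so that is T(s). Its denominator becomes monic after dividing by the leading coefficient 4.

Answer: s^4 - 2*s^3 - s^2 + 5*s/4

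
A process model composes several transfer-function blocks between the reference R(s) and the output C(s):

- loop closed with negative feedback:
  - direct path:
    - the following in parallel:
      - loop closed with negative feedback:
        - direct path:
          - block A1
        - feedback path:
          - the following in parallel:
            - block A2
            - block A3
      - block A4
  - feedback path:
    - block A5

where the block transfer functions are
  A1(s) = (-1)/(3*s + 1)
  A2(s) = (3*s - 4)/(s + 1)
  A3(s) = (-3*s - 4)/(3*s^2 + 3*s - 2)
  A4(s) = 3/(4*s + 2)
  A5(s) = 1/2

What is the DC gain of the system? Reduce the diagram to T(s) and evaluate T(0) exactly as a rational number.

Step 1 - reduce the parallel group A2, A3 -> (9*s^3 - 6*s^2 - 25*s + 4)/(3*s^3 + 6*s^2 + s - 2)
Step 2 - feedback reduction of A1, (A2+A3) -> (-3*s^3 - 6*s^2 - s + 2)/(9*s^4 + 12*s^3 + 15*s^2 + 20*s - 6)
Step 3 - reduce the parallel group [A1/(1+A1*(A2+A3))], A4 -> (15*s^4 + 6*s^3 + 29*s^2 + 66*s - 14)/(36*s^5 + 66*s^4 + 84*s^3 + 110*s^2 + 16*s - 12)
Step 4 - collapse the loop (([A1/(1+A1*(A2+A3))]+A4) forward, A5 return) -> (30*s^4 + 12*s^3 + 58*s^2 + 132*s - 28)/(72*s^5 + 147*s^4 + 174*s^3 + 249*s^2 + 98*s - 38)
DC gain: substitute s = 0 into T(s) from step 4: T(0) = -28/(-38) = 14/19.

Answer: 14/19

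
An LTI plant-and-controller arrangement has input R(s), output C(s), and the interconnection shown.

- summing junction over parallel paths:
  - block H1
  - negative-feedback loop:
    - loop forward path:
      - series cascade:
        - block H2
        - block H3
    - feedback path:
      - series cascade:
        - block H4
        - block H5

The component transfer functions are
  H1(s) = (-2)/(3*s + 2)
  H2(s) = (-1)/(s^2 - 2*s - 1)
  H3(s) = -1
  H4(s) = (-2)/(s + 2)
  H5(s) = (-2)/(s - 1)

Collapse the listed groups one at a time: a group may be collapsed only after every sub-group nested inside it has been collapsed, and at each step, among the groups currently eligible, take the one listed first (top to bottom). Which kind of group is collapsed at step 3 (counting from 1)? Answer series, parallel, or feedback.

[1] combine H2, H3 in series
[2] multiply H4, H5 (series)
[3] reduce the feedback loop with forward (H2*H3) and return (H4*H5)
[4] combine H1, [(H2*H3)/(1+(H2*H3)*(H4*H5))] in parallel
At step 3 the group reduced is feedback.

Final answer: feedback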